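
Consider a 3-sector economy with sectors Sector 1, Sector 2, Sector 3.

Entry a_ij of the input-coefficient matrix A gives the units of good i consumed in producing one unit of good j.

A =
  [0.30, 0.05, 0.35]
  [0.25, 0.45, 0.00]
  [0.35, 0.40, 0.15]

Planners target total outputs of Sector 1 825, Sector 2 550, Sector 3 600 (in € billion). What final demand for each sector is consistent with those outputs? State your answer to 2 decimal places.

d_1 = 340.00, d_2 = 96.25, d_3 = 1.25

I − A =
  [   0.70    -0.05    -0.35]
  [  -0.25     0.55     0.00]
  [  -0.35    -0.40     0.85]
d = (I − A) x:
  d_1 = (+0.70)·825 + (-0.05)·550 + (-0.35)·600 = 340.00
  d_2 = (-0.25)·825 + (+0.55)·550 + (+0.00)·600 = 96.25
  d_3 = (-0.35)·825 + (-0.40)·550 + (+0.85)·600 = 1.25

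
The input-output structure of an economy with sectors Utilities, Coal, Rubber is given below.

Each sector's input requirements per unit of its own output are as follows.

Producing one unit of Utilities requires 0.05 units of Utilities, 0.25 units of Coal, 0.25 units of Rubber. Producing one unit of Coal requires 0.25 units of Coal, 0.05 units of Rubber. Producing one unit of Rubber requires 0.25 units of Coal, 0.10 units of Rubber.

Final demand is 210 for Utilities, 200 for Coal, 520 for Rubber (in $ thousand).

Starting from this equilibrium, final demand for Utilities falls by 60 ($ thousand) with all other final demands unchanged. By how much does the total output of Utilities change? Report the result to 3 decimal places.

Δx_1 = -63.158

I − A =
  [   0.95     0.00     0.00]
  [  -0.25     0.75    -0.25]
  [  -0.25    -0.05     0.90]
Cofactors of I−A, C_ij = (−1)^(i+j)·(minor ij) (rows/columns in the sector order above):
  C_11 = (0.75)(0.90) − (-0.25)(-0.05) = 0.6625
  C_12 = −[(-0.25)(0.90) − (-0.25)(-0.25)] = 0.2875
  C_13 = (-0.25)(-0.05) − (0.75)(-0.25) = 0.2000
  C_21 = −[(0.00)(0.90) − (0.00)(-0.05)] = 0.0000
  C_22 = (0.95)(0.90) − (0.00)(-0.25) = 0.8550
  C_23 = −[(0.95)(-0.05) − (0.00)(-0.25)] = 0.0475
  C_31 = (0.00)(-0.25) − (0.00)(0.75) = 0.0000
  C_32 = −[(0.95)(-0.25) − (0.00)(-0.25)] = 0.2375
  C_33 = (0.95)(0.75) − (0.00)(-0.25) = 0.7125
det(I−A) = Σ_j (I−A)_1j·C_1j = (0.95)(0.6625) + (0.00)(0.2875) + (0.00)(0.2000) = 0.629375
adj(I−A) = Cᵀ =
  [ 0.6625   0.0000   0.0000]
  [ 0.2875   0.8550   0.2375]
  [ 0.2000   0.0475   0.7125]
(I − A)⁻¹ = adj(I−A) / det(I−A) ≈
  [   1.0526     0.0000     0.0000]
  [   0.4568     1.3585     0.3774]
  [   0.3178     0.0755     1.1321]
Δx = (I − A)⁻¹ Δd with Δd having -60 in the Utilities component and 0 elsewhere.
So Δx_1 = L_11 · (-60), where L_11 = adj(I−A)_11 / det(I−A) = 0.6625 / 0.629375.
Δx_1 = 0.6625 × (-60) / 0.629375 = -39.75 / 0.629375 ≈ -63.158.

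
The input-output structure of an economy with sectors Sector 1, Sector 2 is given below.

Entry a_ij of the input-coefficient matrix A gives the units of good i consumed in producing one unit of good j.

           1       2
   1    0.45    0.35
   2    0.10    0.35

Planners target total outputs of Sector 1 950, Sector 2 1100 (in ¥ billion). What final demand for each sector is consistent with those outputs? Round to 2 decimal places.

I − A =
  [   0.55    -0.35]
  [  -0.10     0.65]
d = (I − A) x:
  d_1 = (+0.55)·950 + (-0.35)·1100 = 137.50
  d_2 = (-0.10)·950 + (+0.65)·1100 = 620.00

d_1 = 137.50, d_2 = 620.00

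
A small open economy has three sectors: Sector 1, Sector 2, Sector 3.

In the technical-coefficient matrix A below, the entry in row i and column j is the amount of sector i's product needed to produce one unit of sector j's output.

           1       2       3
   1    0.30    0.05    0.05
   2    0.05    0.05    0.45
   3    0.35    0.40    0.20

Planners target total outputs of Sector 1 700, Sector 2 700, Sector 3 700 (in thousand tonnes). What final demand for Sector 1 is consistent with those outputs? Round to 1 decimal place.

d_1 = 420.0

I − A =
  [   0.70    -0.05    -0.05]
  [  -0.05     0.95    -0.45]
  [  -0.35    -0.40     0.80]
d = (I − A) x:
  d_1 = (+0.70)·700 + (-0.05)·700 + (-0.05)·700 = 420.0
  d_2 = (-0.05)·700 + (+0.95)·700 + (-0.45)·700 = 315.0
  d_3 = (-0.35)·700 + (-0.40)·700 + (+0.80)·700 = 35.0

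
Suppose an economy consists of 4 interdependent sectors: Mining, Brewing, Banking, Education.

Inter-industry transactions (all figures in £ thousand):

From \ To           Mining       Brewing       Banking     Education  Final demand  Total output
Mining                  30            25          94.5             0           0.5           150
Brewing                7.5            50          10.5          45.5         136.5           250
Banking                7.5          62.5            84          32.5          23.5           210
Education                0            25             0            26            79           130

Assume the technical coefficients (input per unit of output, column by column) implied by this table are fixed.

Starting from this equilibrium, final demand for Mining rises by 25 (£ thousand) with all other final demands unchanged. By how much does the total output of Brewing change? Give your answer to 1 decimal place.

Δx_2 = 2.5

Technical coefficients a_ij = z_ij / X_j:
  a_11 = 30/150 = 0.20, a_21 = 7.5/150 = 0.05, a_31 = 7.5/150 = 0.05, a_41 = 0/150 = 0.00
  a_12 = 25/250 = 0.10, a_22 = 50/250 = 0.20, a_32 = 62.5/250 = 0.25, a_42 = 25/250 = 0.10
  a_13 = 94.5/210 = 0.45, a_23 = 10.5/210 = 0.05, a_33 = 84/210 = 0.40, a_43 = 0/210 = 0.00
  a_14 = 0/130 = 0.00, a_24 = 45.5/130 = 0.35, a_34 = 32.5/130 = 0.25, a_44 = 26/130 = 0.20
I − A =
  [   0.80    -0.10    -0.45     0.00]
  [  -0.05     0.80    -0.05    -0.35]
  [  -0.05    -0.25     0.60    -0.25]
  [   0.00    -0.10     0.00     0.80]
Compute the cofactors C_ij = (−1)^(i+j)·(3×3 minor ij) of I−A; the adjugate is their transpose:
adj(I−A) = Cᵀ =
  [ 0.351750   0.149250   0.276250   0.151625]
  [ 0.026000   0.366000   0.050000   0.175750]
  [ 0.041500   0.184000   0.480000   0.230500]
  [ 0.003250   0.045750   0.006250   0.347125]
det(I−A) = Σ_j (I−A)_1j·C_1j = (0.80)(0.351750) + (-0.10)(0.026000) + (-0.45)(0.041500) + (0.00)(0.003250) = 0.260125
(I − A)⁻¹ = adj(I−A) / det(I−A) ≈
  [   1.3522     0.5738     1.0620     0.5829]
  [   0.1000     1.4070     0.1922     0.6756]
  [   0.1595     0.7074     1.8453     0.8861]
  [   0.0125     0.1759     0.0240     1.3345]
Δx = (I − A)⁻¹ Δd with Δd having +25 in the Mining component and 0 elsewhere.
So Δx_2 = L_21 · (+25), where L_21 = adj(I−A)_21 / det(I−A) = 0.026000 / 0.260125.
Δx_2 = 0.026000 × (+25) / 0.260125 = 0.65 / 0.260125 ≈ 2.5.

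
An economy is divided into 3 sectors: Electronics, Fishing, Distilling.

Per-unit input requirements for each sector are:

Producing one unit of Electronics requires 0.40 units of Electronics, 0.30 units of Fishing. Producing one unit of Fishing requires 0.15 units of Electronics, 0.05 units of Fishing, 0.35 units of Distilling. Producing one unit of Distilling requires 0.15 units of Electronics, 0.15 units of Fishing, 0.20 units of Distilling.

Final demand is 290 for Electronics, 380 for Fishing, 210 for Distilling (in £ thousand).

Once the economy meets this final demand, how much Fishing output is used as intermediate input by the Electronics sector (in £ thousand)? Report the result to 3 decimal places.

z_21 = 245.775

I − A =
  [   0.60    -0.15    -0.15]
  [  -0.30     0.95    -0.15]
  [   0.00    -0.35     0.80]
Cofactors of I−A, C_ij = (−1)^(i+j)·(minor ij) (rows/columns in the sector order above):
  C_11 = (0.95)(0.80) − (-0.15)(-0.35) = 0.7075
  C_12 = −[(-0.30)(0.80) − (-0.15)(0.00)] = 0.2400
  C_13 = (-0.30)(-0.35) − (0.95)(0.00) = 0.1050
  C_21 = −[(-0.15)(0.80) − (-0.15)(-0.35)] = 0.1725
  C_22 = (0.60)(0.80) − (-0.15)(0.00) = 0.4800
  C_23 = −[(0.60)(-0.35) − (-0.15)(0.00)] = 0.2100
  C_31 = (-0.15)(-0.15) − (-0.15)(0.95) = 0.1650
  C_32 = −[(0.60)(-0.15) − (-0.15)(-0.30)] = 0.1350
  C_33 = (0.60)(0.95) − (-0.15)(-0.30) = 0.5250
det(I−A) = Σ_j (I−A)_1j·C_1j = (0.60)(0.7075) + (-0.15)(0.2400) + (-0.15)(0.1050) = 0.37275
adj(I−A) = Cᵀ =
  [ 0.7075   0.1725   0.1650]
  [ 0.2400   0.4800   0.1350]
  [ 0.1050   0.2100   0.5250]
(I − A)⁻¹ = adj(I−A) / det(I−A) ≈
  [   1.8981     0.4628     0.4427]
  [   0.6439     1.2877     0.3622]
  [   0.2817     0.5634     1.4085]
First solve x = (I − A)⁻¹ d = adj(I−A)·d / det(I−A); in particular x_1 = (0.7075·290 + 0.1725·380 + 0.1650·210) / 0.37275 = 305.375 / 0.37275 ≈ 819.24883.
Intermediate flow from 2 to 1: z_21 = a_21 · x_1 = 0.30 × 305.375 / 0.37275 = 91.6125 / 0.37275 ≈ 245.775.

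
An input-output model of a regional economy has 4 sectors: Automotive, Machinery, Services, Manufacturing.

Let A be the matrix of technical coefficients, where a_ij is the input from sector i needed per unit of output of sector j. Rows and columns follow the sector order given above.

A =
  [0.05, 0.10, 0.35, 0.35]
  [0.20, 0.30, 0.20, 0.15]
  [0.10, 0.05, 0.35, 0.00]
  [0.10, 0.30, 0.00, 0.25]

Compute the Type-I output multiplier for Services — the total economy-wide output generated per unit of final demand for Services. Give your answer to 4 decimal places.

m_3 = 3.9628

I − A =
  [   0.95    -0.10    -0.35    -0.35]
  [  -0.20     0.70    -0.20    -0.15]
  [  -0.10    -0.05     0.65     0.00]
  [  -0.10    -0.30     0.00     0.75]
Compute the cofactors C_ij = (−1)^(i+j)·(3×3 minor ij) of I−A; the adjugate is their transpose:
adj(I−A) = Cᵀ =
  [ 0.304500   0.130125   0.204000   0.168125]
  [ 0.122250   0.414125   0.193250   0.139875]
  [ 0.056250   0.051875   0.394000   0.036625]
  [ 0.089500   0.183000   0.104500   0.379750]
det(I−A) = Σ_j (I−A)_1j·C_1j = (0.95)(0.304500) + (-0.10)(0.122250) + (-0.35)(0.056250) + (-0.35)(0.089500) = 0.2260375
(I − A)⁻¹ = adj(I−A) / det(I−A) ≈
  [   1.34712     0.57568     0.90251     0.74379]
  [   0.54084     1.83211     0.85495     0.61881]
  [   0.24885     0.22950     1.74307     0.16203]
  [   0.39595     0.80960     0.46231     1.68003]
The output multiplier for sector j is the column-j sum of the Leontief inverse (I − A)⁻¹ = adj(I−A) / det(I−A).
Column 3 of adj(I−A): (0.204000, 0.193250, 0.394000, 0.104500); det(I−A) = 0.2260375.
m_3 = (0.204000 + 0.193250 + 0.394000 + 0.104500) / 0.2260375 = 0.89575 / 0.2260375 ≈ 3.9628.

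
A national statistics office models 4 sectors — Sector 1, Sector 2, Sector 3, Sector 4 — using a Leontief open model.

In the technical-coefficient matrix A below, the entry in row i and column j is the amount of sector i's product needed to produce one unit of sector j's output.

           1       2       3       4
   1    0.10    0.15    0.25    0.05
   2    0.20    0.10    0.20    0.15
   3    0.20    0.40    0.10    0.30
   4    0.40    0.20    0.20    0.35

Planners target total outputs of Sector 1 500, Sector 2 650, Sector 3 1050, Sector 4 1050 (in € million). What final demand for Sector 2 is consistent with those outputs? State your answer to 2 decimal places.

d_2 = 117.50

I − A =
  [   0.90    -0.15    -0.25    -0.05]
  [  -0.20     0.90    -0.20    -0.15]
  [  -0.20    -0.40     0.90    -0.30]
  [  -0.40    -0.20    -0.20     0.65]
d = (I − A) x:
  d_1 = (+0.90)·500 + (-0.15)·650 + (-0.25)·1050 + (-0.05)·1050 = 37.50
  d_2 = (-0.20)·500 + (+0.90)·650 + (-0.20)·1050 + (-0.15)·1050 = 117.50
  d_3 = (-0.20)·500 + (-0.40)·650 + (+0.90)·1050 + (-0.30)·1050 = 270.00
  d_4 = (-0.40)·500 + (-0.20)·650 + (-0.20)·1050 + (+0.65)·1050 = 142.50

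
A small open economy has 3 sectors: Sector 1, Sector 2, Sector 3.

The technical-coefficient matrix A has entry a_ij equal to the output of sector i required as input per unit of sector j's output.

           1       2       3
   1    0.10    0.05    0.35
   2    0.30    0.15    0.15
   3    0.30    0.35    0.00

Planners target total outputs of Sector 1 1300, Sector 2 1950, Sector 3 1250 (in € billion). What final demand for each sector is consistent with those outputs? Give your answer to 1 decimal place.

I − A =
  [   0.90    -0.05    -0.35]
  [  -0.30     0.85    -0.15]
  [  -0.30    -0.35     1.00]
d = (I − A) x:
  d_1 = (+0.90)·1300 + (-0.05)·1950 + (-0.35)·1250 = 635.0
  d_2 = (-0.30)·1300 + (+0.85)·1950 + (-0.15)·1250 = 1080.0
  d_3 = (-0.30)·1300 + (-0.35)·1950 + (+1.00)·1250 = 177.5

d_1 = 635.0, d_2 = 1080.0, d_3 = 177.5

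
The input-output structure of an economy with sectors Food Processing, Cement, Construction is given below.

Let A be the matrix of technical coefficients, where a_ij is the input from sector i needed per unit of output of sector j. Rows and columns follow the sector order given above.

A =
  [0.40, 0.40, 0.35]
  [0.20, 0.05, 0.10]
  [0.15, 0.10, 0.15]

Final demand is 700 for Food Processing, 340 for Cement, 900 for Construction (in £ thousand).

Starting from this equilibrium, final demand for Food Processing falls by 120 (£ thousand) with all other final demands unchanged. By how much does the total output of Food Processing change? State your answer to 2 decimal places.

I − A =
  [   0.60    -0.40    -0.35]
  [  -0.20     0.95    -0.10]
  [  -0.15    -0.10     0.85]
Cofactors of I−A, C_ij = (−1)^(i+j)·(minor ij) (rows/columns in the sector order above):
  C_11 = (0.95)(0.85) − (-0.10)(-0.10) = 0.7975
  C_12 = −[(-0.20)(0.85) − (-0.10)(-0.15)] = 0.1850
  C_13 = (-0.20)(-0.10) − (0.95)(-0.15) = 0.1625
  C_21 = −[(-0.40)(0.85) − (-0.35)(-0.10)] = 0.3750
  C_22 = (0.60)(0.85) − (-0.35)(-0.15) = 0.4575
  C_23 = −[(0.60)(-0.10) − (-0.40)(-0.15)] = 0.1200
  C_31 = (-0.40)(-0.10) − (-0.35)(0.95) = 0.3725
  C_32 = −[(0.60)(-0.10) − (-0.35)(-0.20)] = 0.1300
  C_33 = (0.60)(0.95) − (-0.40)(-0.20) = 0.4900
det(I−A) = Σ_j (I−A)_1j·C_1j = (0.60)(0.7975) + (-0.40)(0.1850) + (-0.35)(0.1625) = 0.347625
adj(I−A) = Cᵀ =
  [ 0.7975   0.3750   0.3725]
  [ 0.1850   0.4575   0.1300]
  [ 0.1625   0.1200   0.4900]
(I − A)⁻¹ = adj(I−A) / det(I−A) ≈
  [   2.2941     1.0787     1.0716]
  [   0.5322     1.3161     0.3740]
  [   0.4675     0.3452     1.4096]
Δx = (I − A)⁻¹ Δd with Δd having -120 in the Food Processing component and 0 elsewhere.
So Δx_1 = L_11 · (-120), where L_11 = adj(I−A)_11 / det(I−A) = 0.7975 / 0.347625.
Δx_1 = 0.7975 × (-120) / 0.347625 = -95.70 / 0.347625 ≈ -275.30.

Δx_1 = -275.30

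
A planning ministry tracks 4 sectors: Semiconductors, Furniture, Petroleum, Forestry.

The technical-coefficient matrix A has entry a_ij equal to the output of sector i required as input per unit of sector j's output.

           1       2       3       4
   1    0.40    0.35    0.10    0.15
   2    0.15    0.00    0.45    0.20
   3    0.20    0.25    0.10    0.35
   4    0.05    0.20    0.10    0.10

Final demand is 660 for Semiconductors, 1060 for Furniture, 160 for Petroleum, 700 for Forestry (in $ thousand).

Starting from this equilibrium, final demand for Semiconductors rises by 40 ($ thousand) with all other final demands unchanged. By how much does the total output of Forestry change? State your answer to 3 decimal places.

I − A =
  [   0.60    -0.35    -0.10    -0.15]
  [  -0.15     1.00    -0.45    -0.20]
  [  -0.20    -0.25     0.90    -0.35]
  [  -0.05    -0.20    -0.10     0.90]
Compute the cofactors C_ij = (−1)^(i+j)·(3×3 minor ij) of I−A; the adjugate is their transpose:
adj(I−A) = Cᵀ =
  [ 0.601250   0.331500   0.263250   0.276250]
  [ 0.218125   0.435500   0.268375   0.237500]
  [ 0.236250   0.250250   0.453250   0.271250]
  [ 0.108125   0.143000   0.124625   0.370000]
det(I−A) = Σ_j (I−A)_1j·C_1j = (0.60)(0.601250) + (-0.35)(0.218125) + (-0.10)(0.236250) + (-0.15)(0.108125) = 0.2445625
(I − A)⁻¹ = adj(I−A) / det(I−A) ≈
  [   2.4585     1.3555     1.0764     1.1296]
  [   0.8919     1.7807     1.0974     0.9711]
  [   0.9660     1.0233     1.8533     1.1091]
  [   0.4421     0.5847     0.5096     1.5129]
Δx = (I − A)⁻¹ Δd with Δd having +40 in the Semiconductors component and 0 elsewhere.
So Δx_4 = L_41 · (+40), where L_41 = adj(I−A)_41 / det(I−A) = 0.108125 / 0.2445625.
Δx_4 = 0.108125 × (+40) / 0.2445625 = 4.325 / 0.2445625 ≈ 17.685.

Δx_4 = 17.685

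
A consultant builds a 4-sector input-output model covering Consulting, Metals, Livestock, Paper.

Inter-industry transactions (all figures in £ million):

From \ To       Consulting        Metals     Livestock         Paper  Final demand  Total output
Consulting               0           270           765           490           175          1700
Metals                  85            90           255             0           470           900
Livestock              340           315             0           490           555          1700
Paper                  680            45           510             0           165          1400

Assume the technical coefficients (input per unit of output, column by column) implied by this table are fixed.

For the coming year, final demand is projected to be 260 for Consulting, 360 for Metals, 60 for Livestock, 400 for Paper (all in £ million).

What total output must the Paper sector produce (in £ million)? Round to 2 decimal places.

x_4 = 1269.79

Technical coefficients a_ij = z_ij / X_j:
  a_11 = 0/1700 = 0.00, a_21 = 85/1700 = 0.05, a_31 = 340/1700 = 0.20, a_41 = 680/1700 = 0.40
  a_12 = 270/900 = 0.30, a_22 = 90/900 = 0.10, a_32 = 315/900 = 0.35, a_42 = 45/900 = 0.05
  a_13 = 765/1700 = 0.45, a_23 = 255/1700 = 0.15, a_33 = 0/1700 = 0.00, a_43 = 510/1700 = 0.30
  a_14 = 490/1400 = 0.35, a_24 = 0/1400 = 0.00, a_34 = 490/1400 = 0.35, a_44 = 0/1400 = 0.00
I − A =
  [   1.00    -0.30    -0.45    -0.35]
  [  -0.05     0.90    -0.15     0.00]
  [  -0.20    -0.35     1.00    -0.35]
  [  -0.40    -0.05    -0.30     1.00]
Compute the cofactors C_ij = (−1)^(i+j)·(3×3 minor ij) of I−A; the adjugate is their transpose:
adj(I−A) = Cᵀ =
  [ 0.750375   0.488125   0.547125   0.454125]
  [ 0.095750   0.581000   0.156750   0.088375]
  [ 0.324375   0.424000   0.758125   0.378875]
  [ 0.402250   0.351500   0.454125   0.734625]
det(I−A) = Σ_j (I−A)_1j·C_1j = (1.00)(0.750375) + (-0.30)(0.095750) + (-0.45)(0.324375) + (-0.35)(0.402250) = 0.43489375
(I − A)⁻¹ = adj(I−A) / det(I−A) ≈
  [   1.7254     1.1224     1.2581     1.0442]
  [   0.2202     1.3360     0.3604     0.2032]
  [   0.7459     0.9750     1.7432     0.8712]
  [   0.9249     0.8082     1.0442     1.6892]
x = (I − A)⁻¹ d = adj(I−A)·d / det(I−A), with det(I−A) = 0.43489375:
  x_1 = (0.750375·260 + 0.488125·360 + 0.547125·60 + 0.454125·400) / 0.43489375 = 585.30 / 0.43489375 ≈ 1345.85
  x_2 = (0.095750·260 + 0.581000·360 + 0.156750·60 + 0.088375·400) / 0.43489375 = 278.81 / 0.43489375 ≈ 641.10
  x_3 = (0.324375·260 + 0.424000·360 + 0.758125·60 + 0.378875·400) / 0.43489375 = 434.015 / 0.43489375 ≈ 997.98
  x_4 = (0.402250·260 + 0.351500·360 + 0.454125·60 + 0.734625·400) / 0.43489375 = 552.2225 / 0.43489375 ≈ 1269.79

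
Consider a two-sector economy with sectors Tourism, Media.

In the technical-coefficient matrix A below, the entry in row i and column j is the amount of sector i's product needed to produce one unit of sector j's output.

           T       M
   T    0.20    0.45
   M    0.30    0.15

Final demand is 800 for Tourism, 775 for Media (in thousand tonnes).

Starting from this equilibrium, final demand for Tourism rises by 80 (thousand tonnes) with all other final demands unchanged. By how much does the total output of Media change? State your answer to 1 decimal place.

Δx_M = 44.0

I − A =
  [   0.80    -0.45]
  [  -0.30     0.85]
det(I−A) = (0.80)(0.85) − (-0.45)(-0.30) = 0.5450
adj(I−A) = [[0.85, 0.45], [0.30, 0.80]]
(I − A)⁻¹ = adj(I−A) / det(I−A) ≈
  [   1.5596     0.8257]
  [   0.5505     1.4679]
Δx = (I − A)⁻¹ Δd with Δd having +80 in the Tourism component and 0 elsewhere.
So Δx_M = L_MT · (+80), where L_MT = adj(I−A)_MT / det(I−A) = 0.30 / 0.5450.
Δx_M = 0.30 × (+80) / 0.5450 = 24.00 / 0.5450 ≈ 44.0.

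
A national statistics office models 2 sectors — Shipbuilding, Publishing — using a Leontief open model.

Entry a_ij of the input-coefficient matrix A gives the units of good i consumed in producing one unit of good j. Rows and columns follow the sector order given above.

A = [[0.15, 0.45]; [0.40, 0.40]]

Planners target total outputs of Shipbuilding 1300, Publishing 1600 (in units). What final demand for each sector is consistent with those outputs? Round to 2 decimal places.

I − A =
  [   0.85    -0.45]
  [  -0.40     0.60]
d = (I − A) x:
  d_S = (+0.85)·1300 + (-0.45)·1600 = 385.00
  d_P = (-0.40)·1300 + (+0.60)·1600 = 440.00

d_S = 385.00, d_P = 440.00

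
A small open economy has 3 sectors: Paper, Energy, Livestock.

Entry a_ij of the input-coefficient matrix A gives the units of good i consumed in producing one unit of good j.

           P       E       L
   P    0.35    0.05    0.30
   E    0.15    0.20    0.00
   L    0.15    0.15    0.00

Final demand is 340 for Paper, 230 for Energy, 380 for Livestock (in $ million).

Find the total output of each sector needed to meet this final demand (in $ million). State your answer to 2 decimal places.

x_P = 819.69, x_E = 441.19, x_L = 569.13

I − A =
  [   0.65    -0.05    -0.30]
  [  -0.15     0.80     0.00]
  [  -0.15    -0.15     1.00]
Cofactors of I−A, C_ij = (−1)^(i+j)·(minor ij) (rows/columns in the sector order above):
  C_11 = (0.80)(1.00) − (0.00)(-0.15) = 0.8000
  C_12 = −[(-0.15)(1.00) − (0.00)(-0.15)] = 0.1500
  C_13 = (-0.15)(-0.15) − (0.80)(-0.15) = 0.1425
  C_21 = −[(-0.05)(1.00) − (-0.30)(-0.15)] = 0.0950
  C_22 = (0.65)(1.00) − (-0.30)(-0.15) = 0.6050
  C_23 = −[(0.65)(-0.15) − (-0.05)(-0.15)] = 0.1050
  C_31 = (-0.05)(0.00) − (-0.30)(0.80) = 0.2400
  C_32 = −[(0.65)(0.00) − (-0.30)(-0.15)] = 0.0450
  C_33 = (0.65)(0.80) − (-0.05)(-0.15) = 0.5125
det(I−A) = Σ_j (I−A)_1j·C_1j = (0.65)(0.8000) + (-0.05)(0.1500) + (-0.30)(0.1425) = 0.46975
adj(I−A) = Cᵀ =
  [ 0.8000   0.0950   0.2400]
  [ 0.1500   0.6050   0.0450]
  [ 0.1425   0.1050   0.5125]
(I − A)⁻¹ = adj(I−A) / det(I−A) ≈
  [   1.7030     0.2022     0.5109]
  [   0.3193     1.2879     0.0958]
  [   0.3034     0.2235     1.0910]
x = (I − A)⁻¹ d = adj(I−A)·d / det(I−A), with det(I−A) = 0.46975:
  x_P = (0.8000·340 + 0.0950·230 + 0.2400·380) / 0.46975 = 385.05 / 0.46975 ≈ 819.69
  x_E = (0.1500·340 + 0.6050·230 + 0.0450·380) / 0.46975 = 207.25 / 0.46975 ≈ 441.19
  x_L = (0.1425·340 + 0.1050·230 + 0.5125·380) / 0.46975 = 267.35 / 0.46975 ≈ 569.13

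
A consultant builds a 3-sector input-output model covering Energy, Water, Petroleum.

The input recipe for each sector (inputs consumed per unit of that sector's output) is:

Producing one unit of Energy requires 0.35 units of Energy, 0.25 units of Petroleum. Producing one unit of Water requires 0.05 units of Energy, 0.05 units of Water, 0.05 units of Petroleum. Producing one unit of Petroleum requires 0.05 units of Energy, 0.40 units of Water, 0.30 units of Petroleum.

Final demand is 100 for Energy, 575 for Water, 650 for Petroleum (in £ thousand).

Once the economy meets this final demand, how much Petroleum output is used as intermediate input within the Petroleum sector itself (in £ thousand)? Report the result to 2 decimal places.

z_PP = 336.25

I − A =
  [   0.65    -0.05    -0.05]
  [   0.00     0.95    -0.40]
  [  -0.25    -0.05     0.70]
Cofactors of I−A, C_ij = (−1)^(i+j)·(minor ij) (rows/columns in the sector order above):
  C_11 = (0.95)(0.70) − (-0.40)(-0.05) = 0.6450
  C_12 = −[(0.00)(0.70) − (-0.40)(-0.25)] = 0.1000
  C_13 = (0.00)(-0.05) − (0.95)(-0.25) = 0.2375
  C_21 = −[(-0.05)(0.70) − (-0.05)(-0.05)] = 0.0375
  C_22 = (0.65)(0.70) − (-0.05)(-0.25) = 0.4425
  C_23 = −[(0.65)(-0.05) − (-0.05)(-0.25)] = 0.0450
  C_31 = (-0.05)(-0.40) − (-0.05)(0.95) = 0.0675
  C_32 = −[(0.65)(-0.40) − (-0.05)(0.00)] = 0.2600
  C_33 = (0.65)(0.95) − (-0.05)(0.00) = 0.6175
det(I−A) = Σ_j (I−A)_1j·C_1j = (0.65)(0.6450) + (-0.05)(0.1000) + (-0.05)(0.2375) = 0.402375
adj(I−A) = Cᵀ =
  [ 0.6450   0.0375   0.0675]
  [ 0.1000   0.4425   0.2600]
  [ 0.2375   0.0450   0.6175]
(I − A)⁻¹ = adj(I−A) / det(I−A) ≈
  [   1.6030     0.0932     0.1678]
  [   0.2485     1.0997     0.6462]
  [   0.5902     0.1118     1.5346]
First solve x = (I − A)⁻¹ d = adj(I−A)·d / det(I−A); in particular x_P = (0.2375·100 + 0.0450·575 + 0.6175·650) / 0.402375 = 451.00 / 0.402375 ≈ 1120.8450.
Intermediate flow from P to P: z_PP = a_PP · x_P = 0.30 × 451.00 / 0.402375 = 135.30 / 0.402375 ≈ 336.25.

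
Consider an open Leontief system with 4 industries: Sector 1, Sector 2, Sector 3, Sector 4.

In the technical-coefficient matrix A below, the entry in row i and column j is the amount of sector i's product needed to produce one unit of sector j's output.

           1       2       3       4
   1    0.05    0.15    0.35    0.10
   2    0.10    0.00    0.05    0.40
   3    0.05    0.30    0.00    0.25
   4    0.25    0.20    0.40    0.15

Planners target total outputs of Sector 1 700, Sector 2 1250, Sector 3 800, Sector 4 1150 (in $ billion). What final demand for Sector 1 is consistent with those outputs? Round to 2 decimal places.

I − A =
  [   0.95    -0.15    -0.35    -0.10]
  [  -0.10     1.00    -0.05    -0.40]
  [  -0.05    -0.30     1.00    -0.25]
  [  -0.25    -0.20    -0.40     0.85]
d = (I − A) x:
  d_1 = (+0.95)·700 + (-0.15)·1250 + (-0.35)·800 + (-0.10)·1150 = 82.50
  d_2 = (-0.10)·700 + (+1.00)·1250 + (-0.05)·800 + (-0.40)·1150 = 680.00
  d_3 = (-0.05)·700 + (-0.30)·1250 + (+1.00)·800 + (-0.25)·1150 = 102.50
  d_4 = (-0.25)·700 + (-0.20)·1250 + (-0.40)·800 + (+0.85)·1150 = 232.50

d_1 = 82.50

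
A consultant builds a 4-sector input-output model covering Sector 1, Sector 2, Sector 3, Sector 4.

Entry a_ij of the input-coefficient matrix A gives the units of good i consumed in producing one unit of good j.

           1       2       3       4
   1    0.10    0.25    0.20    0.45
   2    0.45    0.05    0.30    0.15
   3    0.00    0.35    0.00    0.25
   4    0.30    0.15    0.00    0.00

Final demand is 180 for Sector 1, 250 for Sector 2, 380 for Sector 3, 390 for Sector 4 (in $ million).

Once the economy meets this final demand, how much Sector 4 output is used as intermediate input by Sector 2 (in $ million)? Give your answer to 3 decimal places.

I − A =
  [   0.90    -0.25    -0.20    -0.45]
  [  -0.45     0.95    -0.30    -0.15]
  [   0.00    -0.35     1.00    -0.25]
  [  -0.30    -0.15     0.00     1.00]
Compute the cofactors C_ij = (−1)^(i+j)·(3×3 minor ij) of I−A; the adjugate is their transpose:
adj(I−A) = Cᵀ =
  [ 0.811250   0.395000   0.280750   0.494500]
  [ 0.517500   0.750000   0.328500   0.427500]
  [ 0.261375   0.320250   0.552375   0.303750]
  [ 0.321000   0.231000   0.133500   0.616500]
det(I−A) = Σ_j (I−A)_1j·C_1j = (0.90)(0.811250) + (-0.25)(0.517500) + (-0.20)(0.261375) + (-0.45)(0.321000) = 0.404025
(I − A)⁻¹ = adj(I−A) / det(I−A) ≈
  [   2.0079     0.9777     0.6949     1.2239]
  [   1.2809     1.8563     0.8131     1.0581]
  [   0.6469     0.7926     1.3672     0.7518]
  [   0.7945     0.5717     0.3304     1.5259]
First solve x = (I − A)⁻¹ d = adj(I−A)·d / det(I−A); in particular x_2 = (0.517500·180 + 0.750000·250 + 0.328500·380 + 0.427500·390) / 0.404025 = 572.205 / 0.404025 ≈ 1416.26137.
Intermediate flow from 4 to 2: z_42 = a_42 · x_2 = 0.15 × 572.205 / 0.404025 = 85.83075 / 0.404025 ≈ 212.439.

z_42 = 212.439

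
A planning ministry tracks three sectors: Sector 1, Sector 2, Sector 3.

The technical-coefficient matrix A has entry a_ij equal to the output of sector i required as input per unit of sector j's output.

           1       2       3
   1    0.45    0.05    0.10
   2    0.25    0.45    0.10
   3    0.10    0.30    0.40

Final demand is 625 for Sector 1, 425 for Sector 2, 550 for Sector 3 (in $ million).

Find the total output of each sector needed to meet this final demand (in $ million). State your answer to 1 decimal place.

I − A =
  [   0.55    -0.05    -0.10]
  [  -0.25     0.55    -0.10]
  [  -0.10    -0.30     0.60]
Cofactors of I−A, C_ij = (−1)^(i+j)·(minor ij) (rows/columns in the sector order above):
  C_11 = (0.55)(0.60) − (-0.10)(-0.30) = 0.3000
  C_12 = −[(-0.25)(0.60) − (-0.10)(-0.10)] = 0.1600
  C_13 = (-0.25)(-0.30) − (0.55)(-0.10) = 0.1300
  C_21 = −[(-0.05)(0.60) − (-0.10)(-0.30)] = 0.0600
  C_22 = (0.55)(0.60) − (-0.10)(-0.10) = 0.3200
  C_23 = −[(0.55)(-0.30) − (-0.05)(-0.10)] = 0.1700
  C_31 = (-0.05)(-0.10) − (-0.10)(0.55) = 0.0600
  C_32 = −[(0.55)(-0.10) − (-0.10)(-0.25)] = 0.0800
  C_33 = (0.55)(0.55) − (-0.05)(-0.25) = 0.2900
det(I−A) = Σ_j (I−A)_1j·C_1j = (0.55)(0.3000) + (-0.05)(0.1600) + (-0.10)(0.1300) = 0.1440
adj(I−A) = Cᵀ =
  [ 0.3000   0.0600   0.0600]
  [ 0.1600   0.3200   0.0800]
  [ 0.1300   0.1700   0.2900]
(I − A)⁻¹ = adj(I−A) / det(I−A) ≈
  [   2.0833     0.4167     0.4167]
  [   1.1111     2.2222     0.5556]
  [   0.9028     1.1806     2.0139]
x = (I − A)⁻¹ d = adj(I−A)·d / det(I−A), with det(I−A) = 0.1440:
  x_1 = (0.3000·625 + 0.0600·425 + 0.0600·550) / 0.1440 = 246.00 / 0.1440 ≈ 1708.3
  x_2 = (0.1600·625 + 0.3200·425 + 0.0800·550) / 0.1440 = 280.00 / 0.1440 ≈ 1944.4
  x_3 = (0.1300·625 + 0.1700·425 + 0.2900·550) / 0.1440 = 313.00 / 0.1440 ≈ 2173.6

x_1 = 1708.3, x_2 = 1944.4, x_3 = 2173.6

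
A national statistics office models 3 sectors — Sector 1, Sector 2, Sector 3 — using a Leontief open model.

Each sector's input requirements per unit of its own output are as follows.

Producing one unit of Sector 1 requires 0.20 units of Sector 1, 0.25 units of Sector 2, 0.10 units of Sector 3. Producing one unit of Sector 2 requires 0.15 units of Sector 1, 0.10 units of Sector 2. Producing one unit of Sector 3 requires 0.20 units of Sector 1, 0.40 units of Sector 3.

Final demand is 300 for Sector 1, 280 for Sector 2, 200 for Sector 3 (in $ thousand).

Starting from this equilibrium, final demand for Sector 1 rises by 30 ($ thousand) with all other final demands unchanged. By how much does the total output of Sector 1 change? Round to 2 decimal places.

I − A =
  [   0.80    -0.15    -0.20]
  [  -0.25     0.90     0.00]
  [  -0.10     0.00     0.60]
Cofactors of I−A, C_ij = (−1)^(i+j)·(minor ij) (rows/columns in the sector order above):
  C_11 = (0.90)(0.60) − (0.00)(0.00) = 0.5400
  C_12 = −[(-0.25)(0.60) − (0.00)(-0.10)] = 0.1500
  C_13 = (-0.25)(0.00) − (0.90)(-0.10) = 0.0900
  C_21 = −[(-0.15)(0.60) − (-0.20)(0.00)] = 0.0900
  C_22 = (0.80)(0.60) − (-0.20)(-0.10) = 0.4600
  C_23 = −[(0.80)(0.00) − (-0.15)(-0.10)] = 0.0150
  C_31 = (-0.15)(0.00) − (-0.20)(0.90) = 0.1800
  C_32 = −[(0.80)(0.00) − (-0.20)(-0.25)] = 0.0500
  C_33 = (0.80)(0.90) − (-0.15)(-0.25) = 0.6825
det(I−A) = Σ_j (I−A)_1j·C_1j = (0.80)(0.5400) + (-0.15)(0.1500) + (-0.20)(0.0900) = 0.3915
adj(I−A) = Cᵀ =
  [ 0.5400   0.0900   0.1800]
  [ 0.1500   0.4600   0.0500]
  [ 0.0900   0.0150   0.6825]
(I − A)⁻¹ = adj(I−A) / det(I−A) ≈
  [   1.3793     0.2299     0.4598]
  [   0.3831     1.1750     0.1277]
  [   0.2299     0.0383     1.7433]
Δx = (I − A)⁻¹ Δd with Δd having +30 in the Sector 1 component and 0 elsewhere.
So Δx_1 = L_11 · (+30), where L_11 = adj(I−A)_11 / det(I−A) = 0.5400 / 0.3915.
Δx_1 = 0.5400 × (+30) / 0.3915 = 16.20 / 0.3915 ≈ 41.38.

Δx_1 = 41.38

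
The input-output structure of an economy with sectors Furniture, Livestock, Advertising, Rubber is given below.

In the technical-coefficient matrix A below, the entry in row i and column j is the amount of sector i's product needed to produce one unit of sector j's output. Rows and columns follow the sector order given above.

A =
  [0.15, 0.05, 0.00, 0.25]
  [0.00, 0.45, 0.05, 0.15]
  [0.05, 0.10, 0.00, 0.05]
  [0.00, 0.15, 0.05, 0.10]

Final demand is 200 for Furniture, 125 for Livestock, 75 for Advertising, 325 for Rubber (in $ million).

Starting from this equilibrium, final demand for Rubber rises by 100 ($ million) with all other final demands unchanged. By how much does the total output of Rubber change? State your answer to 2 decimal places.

I − A =
  [   0.85    -0.05     0.00    -0.25]
  [   0.00     0.55    -0.05    -0.15]
  [  -0.05    -0.10     1.00    -0.05]
  [   0.00    -0.15    -0.05     0.90]
Compute the cofactors C_ij = (−1)^(i+j)·(3×3 minor ij) of I−A; the adjugate is their transpose:
adj(I−A) = Cᵀ =
  [ 0.465500   0.083625   0.011375   0.143875]
  [ 0.002625   0.762250   0.044625   0.130250]
  [ 0.023625   0.087000   0.401625   0.043375]
  [ 0.001750   0.131875   0.029750   0.463125]
det(I−A) = Σ_j (I−A)_1j·C_1j = (0.85)(0.465500) + (-0.05)(0.002625) + (0.00)(0.023625) + (-0.25)(0.001750) = 0.39510625
(I − A)⁻¹ = adj(I−A) / det(I−A) ≈
  [   1.1782     0.2117     0.0288     0.3641]
  [   0.0066     1.9292     0.1129     0.3297]
  [   0.0598     0.2202     1.0165     0.1098]
  [   0.0044     0.3338     0.0753     1.1722]
Δx = (I − A)⁻¹ Δd with Δd having +100 in the Rubber component and 0 elsewhere.
So Δx_4 = L_44 · (+100), where L_44 = adj(I−A)_44 / det(I−A) = 0.463125 / 0.39510625.
Δx_4 = 0.463125 × (+100) / 0.39510625 = 46.3125 / 0.39510625 ≈ 117.22.

Δx_4 = 117.22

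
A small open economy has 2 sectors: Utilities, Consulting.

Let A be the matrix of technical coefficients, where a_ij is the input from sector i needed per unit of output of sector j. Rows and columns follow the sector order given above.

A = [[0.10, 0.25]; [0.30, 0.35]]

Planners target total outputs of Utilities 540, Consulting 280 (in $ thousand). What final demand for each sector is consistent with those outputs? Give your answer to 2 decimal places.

d_U = 416.00, d_C = 20.00

I − A =
  [   0.90    -0.25]
  [  -0.30     0.65]
d = (I − A) x:
  d_U = (+0.90)·540 + (-0.25)·280 = 416.00
  d_C = (-0.30)·540 + (+0.65)·280 = 20.00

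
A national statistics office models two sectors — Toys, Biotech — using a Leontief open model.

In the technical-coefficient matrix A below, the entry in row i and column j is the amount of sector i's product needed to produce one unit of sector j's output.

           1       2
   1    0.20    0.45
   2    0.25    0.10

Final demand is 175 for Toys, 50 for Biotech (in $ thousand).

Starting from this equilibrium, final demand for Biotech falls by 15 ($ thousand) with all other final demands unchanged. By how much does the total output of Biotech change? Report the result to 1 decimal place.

Δx_2 = -19.8

I − A =
  [   0.80    -0.45]
  [  -0.25     0.90]
det(I−A) = (0.80)(0.90) − (-0.45)(-0.25) = 0.6075
adj(I−A) = [[0.90, 0.45], [0.25, 0.80]]
(I − A)⁻¹ = adj(I−A) / det(I−A) ≈
  [   1.4815     0.7407]
  [   0.4115     1.3169]
Δx = (I − A)⁻¹ Δd with Δd having -15 in the Biotech component and 0 elsewhere.
So Δx_2 = L_22 · (-15), where L_22 = adj(I−A)_22 / det(I−A) = 0.80 / 0.6075.
Δx_2 = 0.80 × (-15) / 0.6075 = -12.00 / 0.6075 ≈ -19.8.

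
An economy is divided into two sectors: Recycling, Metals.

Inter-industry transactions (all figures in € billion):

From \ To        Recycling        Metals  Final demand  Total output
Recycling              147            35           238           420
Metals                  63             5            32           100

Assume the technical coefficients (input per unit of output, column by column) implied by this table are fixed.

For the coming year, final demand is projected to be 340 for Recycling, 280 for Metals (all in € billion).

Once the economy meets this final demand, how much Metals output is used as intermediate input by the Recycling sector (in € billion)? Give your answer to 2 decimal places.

Technical coefficients a_ij = z_ij / X_j:
  a_RR = 147/420 = 0.35, a_MR = 63/420 = 0.15
  a_RM = 35/100 = 0.35, a_MM = 5/100 = 0.05
I − A =
  [   0.65    -0.35]
  [  -0.15     0.95]
det(I−A) = (0.65)(0.95) − (-0.35)(-0.15) = 0.5650
adj(I−A) = [[0.95, 0.35], [0.15, 0.65]]
(I − A)⁻¹ = adj(I−A) / det(I−A) ≈
  [   1.6814     0.6195]
  [   0.2655     1.1504]
First solve x = (I − A)⁻¹ d = adj(I−A)·d / det(I−A); in particular x_R = (0.95·340 + 0.35·280) / 0.5650 = 421.00 / 0.5650 ≈ 745.1327.
Intermediate flow from M to R: z_MR = a_MR · x_R = 0.15 × 421.00 / 0.5650 = 63.15 / 0.5650 ≈ 111.77.

z_MR = 111.77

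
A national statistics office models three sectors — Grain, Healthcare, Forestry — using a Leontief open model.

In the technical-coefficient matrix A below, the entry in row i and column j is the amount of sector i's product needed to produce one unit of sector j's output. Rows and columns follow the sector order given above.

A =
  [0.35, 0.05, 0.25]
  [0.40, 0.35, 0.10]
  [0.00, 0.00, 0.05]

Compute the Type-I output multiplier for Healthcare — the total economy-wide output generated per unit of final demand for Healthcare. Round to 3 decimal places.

I − A =
  [   0.65    -0.05    -0.25]
  [  -0.40     0.65    -0.10]
  [   0.00     0.00     0.95]
Cofactors of I−A, C_ij = (−1)^(i+j)·(minor ij) (rows/columns in the sector order above):
  C_11 = (0.65)(0.95) − (-0.10)(0.00) = 0.6175
  C_12 = −[(-0.40)(0.95) − (-0.10)(0.00)] = 0.3800
  C_13 = (-0.40)(0.00) − (0.65)(0.00) = 0.0000
  C_21 = −[(-0.05)(0.95) − (-0.25)(0.00)] = 0.0475
  C_22 = (0.65)(0.95) − (-0.25)(0.00) = 0.6175
  C_23 = −[(0.65)(0.00) − (-0.05)(0.00)] = 0.0000
  C_31 = (-0.05)(-0.10) − (-0.25)(0.65) = 0.1675
  C_32 = −[(0.65)(-0.10) − (-0.25)(-0.40)] = 0.1650
  C_33 = (0.65)(0.65) − (-0.05)(-0.40) = 0.4025
det(I−A) = Σ_j (I−A)_1j·C_1j = (0.65)(0.6175) + (-0.05)(0.3800) + (-0.25)(0.0000) = 0.382375
adj(I−A) = Cᵀ =
  [ 0.6175   0.0475   0.1675]
  [ 0.3800   0.6175   0.1650]
  [ 0.0000   0.0000   0.4025]
(I − A)⁻¹ = adj(I−A) / det(I−A) ≈
  [   1.6149     0.1242     0.4381]
  [   0.9938     1.6149     0.4315]
  [   0.0000     0.0000     1.0526]
The output multiplier for sector j is the column-j sum of the Leontief inverse (I − A)⁻¹ = adj(I−A) / det(I−A).
Column H of adj(I−A): (0.0475, 0.6175, 0.0000); det(I−A) = 0.382375.
m_H = (0.0475 + 0.6175 + 0.0000) / 0.382375 = 0.665 / 0.382375 ≈ 1.739.

m_H = 1.739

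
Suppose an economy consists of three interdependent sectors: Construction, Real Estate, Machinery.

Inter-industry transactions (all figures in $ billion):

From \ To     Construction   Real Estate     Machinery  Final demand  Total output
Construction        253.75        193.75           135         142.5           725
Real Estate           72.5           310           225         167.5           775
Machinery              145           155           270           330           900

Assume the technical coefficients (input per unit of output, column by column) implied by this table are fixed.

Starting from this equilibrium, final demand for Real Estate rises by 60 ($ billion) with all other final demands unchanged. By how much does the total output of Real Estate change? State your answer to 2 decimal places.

Technical coefficients a_ij = z_ij / X_j:
  a_CC = 253.75/725 = 0.35, a_RC = 72.5/725 = 0.10, a_MC = 145/725 = 0.20
  a_CR = 193.75/775 = 0.25, a_RR = 310/775 = 0.40, a_MR = 155/775 = 0.20
  a_CM = 135/900 = 0.15, a_RM = 225/900 = 0.25, a_MM = 270/900 = 0.30
I − A =
  [   0.65    -0.25    -0.15]
  [  -0.10     0.60    -0.25]
  [  -0.20    -0.20     0.70]
Cofactors of I−A, C_ij = (−1)^(i+j)·(minor ij) (rows/columns in the sector order above):
  C_11 = (0.60)(0.70) − (-0.25)(-0.20) = 0.3700
  C_12 = −[(-0.10)(0.70) − (-0.25)(-0.20)] = 0.1200
  C_13 = (-0.10)(-0.20) − (0.60)(-0.20) = 0.1400
  C_21 = −[(-0.25)(0.70) − (-0.15)(-0.20)] = 0.2050
  C_22 = (0.65)(0.70) − (-0.15)(-0.20) = 0.4250
  C_23 = −[(0.65)(-0.20) − (-0.25)(-0.20)] = 0.1800
  C_31 = (-0.25)(-0.25) − (-0.15)(0.60) = 0.1525
  C_32 = −[(0.65)(-0.25) − (-0.15)(-0.10)] = 0.1775
  C_33 = (0.65)(0.60) − (-0.25)(-0.10) = 0.3650
det(I−A) = Σ_j (I−A)_1j·C_1j = (0.65)(0.3700) + (-0.25)(0.1200) + (-0.15)(0.1400) = 0.1895
adj(I−A) = Cᵀ =
  [ 0.3700   0.2050   0.1525]
  [ 0.1200   0.4250   0.1775]
  [ 0.1400   0.1800   0.3650]
(I − A)⁻¹ = adj(I−A) / det(I−A) ≈
  [   1.9525     1.0818     0.8047]
  [   0.6332     2.2427     0.9367]
  [   0.7388     0.9499     1.9261]
Δx = (I − A)⁻¹ Δd with Δd having +60 in the Real Estate component and 0 elsewhere.
So Δx_R = L_RR · (+60), where L_RR = adj(I−A)_RR / det(I−A) = 0.4250 / 0.1895.
Δx_R = 0.4250 × (+60) / 0.1895 = 25.50 / 0.1895 ≈ 134.56.

Δx_R = 134.56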